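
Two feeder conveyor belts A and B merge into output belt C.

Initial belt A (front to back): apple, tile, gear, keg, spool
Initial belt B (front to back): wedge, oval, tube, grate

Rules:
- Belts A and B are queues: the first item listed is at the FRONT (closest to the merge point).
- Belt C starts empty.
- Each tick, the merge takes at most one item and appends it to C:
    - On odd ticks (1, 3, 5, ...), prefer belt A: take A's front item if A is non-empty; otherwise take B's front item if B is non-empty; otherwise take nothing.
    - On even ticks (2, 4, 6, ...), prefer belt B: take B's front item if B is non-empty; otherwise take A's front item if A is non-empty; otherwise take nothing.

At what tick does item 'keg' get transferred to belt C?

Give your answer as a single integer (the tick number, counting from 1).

Answer: 7

Derivation:
Tick 1: prefer A, take apple from A; A=[tile,gear,keg,spool] B=[wedge,oval,tube,grate] C=[apple]
Tick 2: prefer B, take wedge from B; A=[tile,gear,keg,spool] B=[oval,tube,grate] C=[apple,wedge]
Tick 3: prefer A, take tile from A; A=[gear,keg,spool] B=[oval,tube,grate] C=[apple,wedge,tile]
Tick 4: prefer B, take oval from B; A=[gear,keg,spool] B=[tube,grate] C=[apple,wedge,tile,oval]
Tick 5: prefer A, take gear from A; A=[keg,spool] B=[tube,grate] C=[apple,wedge,tile,oval,gear]
Tick 6: prefer B, take tube from B; A=[keg,spool] B=[grate] C=[apple,wedge,tile,oval,gear,tube]
Tick 7: prefer A, take keg from A; A=[spool] B=[grate] C=[apple,wedge,tile,oval,gear,tube,keg]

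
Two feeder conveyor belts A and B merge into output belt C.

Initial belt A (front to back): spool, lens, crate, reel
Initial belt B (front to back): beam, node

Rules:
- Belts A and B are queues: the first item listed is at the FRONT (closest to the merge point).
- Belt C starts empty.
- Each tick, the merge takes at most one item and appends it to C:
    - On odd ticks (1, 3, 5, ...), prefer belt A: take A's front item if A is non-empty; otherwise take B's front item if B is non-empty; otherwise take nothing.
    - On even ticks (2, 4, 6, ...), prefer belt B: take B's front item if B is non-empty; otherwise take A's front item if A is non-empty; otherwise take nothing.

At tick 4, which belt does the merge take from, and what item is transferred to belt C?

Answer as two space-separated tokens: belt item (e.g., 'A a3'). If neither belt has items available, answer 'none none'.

Tick 1: prefer A, take spool from A; A=[lens,crate,reel] B=[beam,node] C=[spool]
Tick 2: prefer B, take beam from B; A=[lens,crate,reel] B=[node] C=[spool,beam]
Tick 3: prefer A, take lens from A; A=[crate,reel] B=[node] C=[spool,beam,lens]
Tick 4: prefer B, take node from B; A=[crate,reel] B=[-] C=[spool,beam,lens,node]

Answer: B node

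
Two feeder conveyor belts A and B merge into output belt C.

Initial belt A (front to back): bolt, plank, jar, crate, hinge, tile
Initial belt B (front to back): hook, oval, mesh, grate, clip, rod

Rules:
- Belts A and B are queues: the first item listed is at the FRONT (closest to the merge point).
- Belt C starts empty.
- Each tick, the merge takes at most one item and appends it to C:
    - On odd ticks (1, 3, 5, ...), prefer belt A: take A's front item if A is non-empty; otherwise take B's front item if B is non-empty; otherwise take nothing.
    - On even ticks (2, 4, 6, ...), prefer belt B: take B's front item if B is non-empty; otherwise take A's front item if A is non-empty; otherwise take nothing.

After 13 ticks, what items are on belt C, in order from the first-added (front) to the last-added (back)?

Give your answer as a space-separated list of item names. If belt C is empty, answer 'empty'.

Tick 1: prefer A, take bolt from A; A=[plank,jar,crate,hinge,tile] B=[hook,oval,mesh,grate,clip,rod] C=[bolt]
Tick 2: prefer B, take hook from B; A=[plank,jar,crate,hinge,tile] B=[oval,mesh,grate,clip,rod] C=[bolt,hook]
Tick 3: prefer A, take plank from A; A=[jar,crate,hinge,tile] B=[oval,mesh,grate,clip,rod] C=[bolt,hook,plank]
Tick 4: prefer B, take oval from B; A=[jar,crate,hinge,tile] B=[mesh,grate,clip,rod] C=[bolt,hook,plank,oval]
Tick 5: prefer A, take jar from A; A=[crate,hinge,tile] B=[mesh,grate,clip,rod] C=[bolt,hook,plank,oval,jar]
Tick 6: prefer B, take mesh from B; A=[crate,hinge,tile] B=[grate,clip,rod] C=[bolt,hook,plank,oval,jar,mesh]
Tick 7: prefer A, take crate from A; A=[hinge,tile] B=[grate,clip,rod] C=[bolt,hook,plank,oval,jar,mesh,crate]
Tick 8: prefer B, take grate from B; A=[hinge,tile] B=[clip,rod] C=[bolt,hook,plank,oval,jar,mesh,crate,grate]
Tick 9: prefer A, take hinge from A; A=[tile] B=[clip,rod] C=[bolt,hook,plank,oval,jar,mesh,crate,grate,hinge]
Tick 10: prefer B, take clip from B; A=[tile] B=[rod] C=[bolt,hook,plank,oval,jar,mesh,crate,grate,hinge,clip]
Tick 11: prefer A, take tile from A; A=[-] B=[rod] C=[bolt,hook,plank,oval,jar,mesh,crate,grate,hinge,clip,tile]
Tick 12: prefer B, take rod from B; A=[-] B=[-] C=[bolt,hook,plank,oval,jar,mesh,crate,grate,hinge,clip,tile,rod]
Tick 13: prefer A, both empty, nothing taken; A=[-] B=[-] C=[bolt,hook,plank,oval,jar,mesh,crate,grate,hinge,clip,tile,rod]

Answer: bolt hook plank oval jar mesh crate grate hinge clip tile rod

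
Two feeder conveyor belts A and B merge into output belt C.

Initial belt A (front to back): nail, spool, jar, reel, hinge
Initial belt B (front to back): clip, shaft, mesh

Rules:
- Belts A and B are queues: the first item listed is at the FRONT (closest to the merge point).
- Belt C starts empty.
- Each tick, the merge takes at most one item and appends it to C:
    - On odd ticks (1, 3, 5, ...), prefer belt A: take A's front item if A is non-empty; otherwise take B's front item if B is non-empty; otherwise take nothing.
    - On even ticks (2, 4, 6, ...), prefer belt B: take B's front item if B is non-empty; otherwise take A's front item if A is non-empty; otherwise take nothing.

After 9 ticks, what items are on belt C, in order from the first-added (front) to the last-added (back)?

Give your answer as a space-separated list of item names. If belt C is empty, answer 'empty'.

Answer: nail clip spool shaft jar mesh reel hinge

Derivation:
Tick 1: prefer A, take nail from A; A=[spool,jar,reel,hinge] B=[clip,shaft,mesh] C=[nail]
Tick 2: prefer B, take clip from B; A=[spool,jar,reel,hinge] B=[shaft,mesh] C=[nail,clip]
Tick 3: prefer A, take spool from A; A=[jar,reel,hinge] B=[shaft,mesh] C=[nail,clip,spool]
Tick 4: prefer B, take shaft from B; A=[jar,reel,hinge] B=[mesh] C=[nail,clip,spool,shaft]
Tick 5: prefer A, take jar from A; A=[reel,hinge] B=[mesh] C=[nail,clip,spool,shaft,jar]
Tick 6: prefer B, take mesh from B; A=[reel,hinge] B=[-] C=[nail,clip,spool,shaft,jar,mesh]
Tick 7: prefer A, take reel from A; A=[hinge] B=[-] C=[nail,clip,spool,shaft,jar,mesh,reel]
Tick 8: prefer B, take hinge from A; A=[-] B=[-] C=[nail,clip,spool,shaft,jar,mesh,reel,hinge]
Tick 9: prefer A, both empty, nothing taken; A=[-] B=[-] C=[nail,clip,spool,shaft,jar,mesh,reel,hinge]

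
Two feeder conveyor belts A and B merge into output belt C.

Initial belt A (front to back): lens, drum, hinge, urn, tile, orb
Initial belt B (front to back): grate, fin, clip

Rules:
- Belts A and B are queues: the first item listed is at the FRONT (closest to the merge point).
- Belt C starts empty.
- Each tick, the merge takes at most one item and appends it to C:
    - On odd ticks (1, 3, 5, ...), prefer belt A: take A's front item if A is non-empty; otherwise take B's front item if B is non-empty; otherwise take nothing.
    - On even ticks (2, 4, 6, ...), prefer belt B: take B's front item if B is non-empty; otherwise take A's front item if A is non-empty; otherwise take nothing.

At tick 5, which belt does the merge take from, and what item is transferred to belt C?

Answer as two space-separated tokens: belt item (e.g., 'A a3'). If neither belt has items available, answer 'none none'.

Answer: A hinge

Derivation:
Tick 1: prefer A, take lens from A; A=[drum,hinge,urn,tile,orb] B=[grate,fin,clip] C=[lens]
Tick 2: prefer B, take grate from B; A=[drum,hinge,urn,tile,orb] B=[fin,clip] C=[lens,grate]
Tick 3: prefer A, take drum from A; A=[hinge,urn,tile,orb] B=[fin,clip] C=[lens,grate,drum]
Tick 4: prefer B, take fin from B; A=[hinge,urn,tile,orb] B=[clip] C=[lens,grate,drum,fin]
Tick 5: prefer A, take hinge from A; A=[urn,tile,orb] B=[clip] C=[lens,grate,drum,fin,hinge]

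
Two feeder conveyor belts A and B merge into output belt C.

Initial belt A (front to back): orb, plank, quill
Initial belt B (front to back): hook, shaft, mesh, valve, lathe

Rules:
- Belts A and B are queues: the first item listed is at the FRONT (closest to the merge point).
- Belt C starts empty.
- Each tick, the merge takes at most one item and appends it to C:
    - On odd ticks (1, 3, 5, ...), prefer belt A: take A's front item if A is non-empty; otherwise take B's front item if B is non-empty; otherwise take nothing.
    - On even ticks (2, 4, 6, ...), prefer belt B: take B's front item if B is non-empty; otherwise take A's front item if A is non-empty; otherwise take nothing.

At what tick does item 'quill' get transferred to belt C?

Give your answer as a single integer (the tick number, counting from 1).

Tick 1: prefer A, take orb from A; A=[plank,quill] B=[hook,shaft,mesh,valve,lathe] C=[orb]
Tick 2: prefer B, take hook from B; A=[plank,quill] B=[shaft,mesh,valve,lathe] C=[orb,hook]
Tick 3: prefer A, take plank from A; A=[quill] B=[shaft,mesh,valve,lathe] C=[orb,hook,plank]
Tick 4: prefer B, take shaft from B; A=[quill] B=[mesh,valve,lathe] C=[orb,hook,plank,shaft]
Tick 5: prefer A, take quill from A; A=[-] B=[mesh,valve,lathe] C=[orb,hook,plank,shaft,quill]

Answer: 5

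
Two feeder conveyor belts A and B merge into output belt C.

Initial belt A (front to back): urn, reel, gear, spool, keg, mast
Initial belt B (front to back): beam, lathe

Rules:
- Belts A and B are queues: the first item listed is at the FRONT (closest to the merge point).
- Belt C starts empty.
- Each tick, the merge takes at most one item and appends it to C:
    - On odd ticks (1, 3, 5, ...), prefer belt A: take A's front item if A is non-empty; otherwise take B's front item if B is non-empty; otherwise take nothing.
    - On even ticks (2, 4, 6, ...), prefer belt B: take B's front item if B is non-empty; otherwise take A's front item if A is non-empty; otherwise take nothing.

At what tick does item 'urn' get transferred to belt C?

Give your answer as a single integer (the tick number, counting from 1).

Answer: 1

Derivation:
Tick 1: prefer A, take urn from A; A=[reel,gear,spool,keg,mast] B=[beam,lathe] C=[urn]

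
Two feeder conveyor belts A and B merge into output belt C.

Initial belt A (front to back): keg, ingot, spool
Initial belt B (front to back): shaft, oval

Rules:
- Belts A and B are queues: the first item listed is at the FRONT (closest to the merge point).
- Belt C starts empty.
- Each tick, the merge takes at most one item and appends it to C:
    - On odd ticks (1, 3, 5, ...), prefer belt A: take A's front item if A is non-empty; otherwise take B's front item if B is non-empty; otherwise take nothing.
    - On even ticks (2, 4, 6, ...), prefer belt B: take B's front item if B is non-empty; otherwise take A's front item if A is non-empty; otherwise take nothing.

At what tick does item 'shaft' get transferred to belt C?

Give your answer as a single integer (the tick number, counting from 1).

Answer: 2

Derivation:
Tick 1: prefer A, take keg from A; A=[ingot,spool] B=[shaft,oval] C=[keg]
Tick 2: prefer B, take shaft from B; A=[ingot,spool] B=[oval] C=[keg,shaft]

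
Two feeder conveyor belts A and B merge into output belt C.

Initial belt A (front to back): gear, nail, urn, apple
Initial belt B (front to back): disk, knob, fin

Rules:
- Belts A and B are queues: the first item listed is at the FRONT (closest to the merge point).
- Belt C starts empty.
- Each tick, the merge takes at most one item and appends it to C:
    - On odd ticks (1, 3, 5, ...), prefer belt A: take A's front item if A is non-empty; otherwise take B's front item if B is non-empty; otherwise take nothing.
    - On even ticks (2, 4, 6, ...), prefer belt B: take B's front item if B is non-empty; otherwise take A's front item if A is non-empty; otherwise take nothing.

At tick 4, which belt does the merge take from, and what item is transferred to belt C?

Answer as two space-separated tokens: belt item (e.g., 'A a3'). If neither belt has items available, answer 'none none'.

Answer: B knob

Derivation:
Tick 1: prefer A, take gear from A; A=[nail,urn,apple] B=[disk,knob,fin] C=[gear]
Tick 2: prefer B, take disk from B; A=[nail,urn,apple] B=[knob,fin] C=[gear,disk]
Tick 3: prefer A, take nail from A; A=[urn,apple] B=[knob,fin] C=[gear,disk,nail]
Tick 4: prefer B, take knob from B; A=[urn,apple] B=[fin] C=[gear,disk,nail,knob]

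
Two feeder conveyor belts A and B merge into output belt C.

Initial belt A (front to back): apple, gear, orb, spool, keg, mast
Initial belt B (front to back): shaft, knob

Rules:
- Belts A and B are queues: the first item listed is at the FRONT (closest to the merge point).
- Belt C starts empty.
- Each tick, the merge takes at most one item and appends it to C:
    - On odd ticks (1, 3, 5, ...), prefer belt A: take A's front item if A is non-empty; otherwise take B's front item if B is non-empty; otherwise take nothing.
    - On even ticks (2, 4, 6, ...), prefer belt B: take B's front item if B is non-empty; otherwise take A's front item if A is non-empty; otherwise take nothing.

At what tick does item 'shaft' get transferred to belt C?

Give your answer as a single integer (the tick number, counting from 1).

Answer: 2

Derivation:
Tick 1: prefer A, take apple from A; A=[gear,orb,spool,keg,mast] B=[shaft,knob] C=[apple]
Tick 2: prefer B, take shaft from B; A=[gear,orb,spool,keg,mast] B=[knob] C=[apple,shaft]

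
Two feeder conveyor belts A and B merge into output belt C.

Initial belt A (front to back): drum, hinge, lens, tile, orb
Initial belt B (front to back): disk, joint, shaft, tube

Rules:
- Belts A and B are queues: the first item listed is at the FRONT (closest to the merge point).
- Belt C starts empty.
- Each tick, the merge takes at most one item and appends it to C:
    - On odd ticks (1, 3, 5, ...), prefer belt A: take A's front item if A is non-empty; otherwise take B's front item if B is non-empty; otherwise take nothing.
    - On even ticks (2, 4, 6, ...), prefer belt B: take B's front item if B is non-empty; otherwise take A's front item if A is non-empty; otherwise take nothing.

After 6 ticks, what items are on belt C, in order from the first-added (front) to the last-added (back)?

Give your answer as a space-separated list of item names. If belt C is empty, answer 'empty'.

Tick 1: prefer A, take drum from A; A=[hinge,lens,tile,orb] B=[disk,joint,shaft,tube] C=[drum]
Tick 2: prefer B, take disk from B; A=[hinge,lens,tile,orb] B=[joint,shaft,tube] C=[drum,disk]
Tick 3: prefer A, take hinge from A; A=[lens,tile,orb] B=[joint,shaft,tube] C=[drum,disk,hinge]
Tick 4: prefer B, take joint from B; A=[lens,tile,orb] B=[shaft,tube] C=[drum,disk,hinge,joint]
Tick 5: prefer A, take lens from A; A=[tile,orb] B=[shaft,tube] C=[drum,disk,hinge,joint,lens]
Tick 6: prefer B, take shaft from B; A=[tile,orb] B=[tube] C=[drum,disk,hinge,joint,lens,shaft]

Answer: drum disk hinge joint lens shaft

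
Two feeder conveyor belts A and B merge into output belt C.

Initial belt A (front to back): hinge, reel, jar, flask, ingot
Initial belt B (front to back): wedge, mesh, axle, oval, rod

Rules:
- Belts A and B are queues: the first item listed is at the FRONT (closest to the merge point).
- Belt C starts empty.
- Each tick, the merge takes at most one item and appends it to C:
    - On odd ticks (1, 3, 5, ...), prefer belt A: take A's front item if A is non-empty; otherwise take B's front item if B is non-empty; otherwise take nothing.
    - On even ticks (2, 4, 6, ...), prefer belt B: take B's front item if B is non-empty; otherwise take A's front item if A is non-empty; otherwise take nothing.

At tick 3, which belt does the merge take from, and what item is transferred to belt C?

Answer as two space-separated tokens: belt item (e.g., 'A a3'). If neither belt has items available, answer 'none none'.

Answer: A reel

Derivation:
Tick 1: prefer A, take hinge from A; A=[reel,jar,flask,ingot] B=[wedge,mesh,axle,oval,rod] C=[hinge]
Tick 2: prefer B, take wedge from B; A=[reel,jar,flask,ingot] B=[mesh,axle,oval,rod] C=[hinge,wedge]
Tick 3: prefer A, take reel from A; A=[jar,flask,ingot] B=[mesh,axle,oval,rod] C=[hinge,wedge,reel]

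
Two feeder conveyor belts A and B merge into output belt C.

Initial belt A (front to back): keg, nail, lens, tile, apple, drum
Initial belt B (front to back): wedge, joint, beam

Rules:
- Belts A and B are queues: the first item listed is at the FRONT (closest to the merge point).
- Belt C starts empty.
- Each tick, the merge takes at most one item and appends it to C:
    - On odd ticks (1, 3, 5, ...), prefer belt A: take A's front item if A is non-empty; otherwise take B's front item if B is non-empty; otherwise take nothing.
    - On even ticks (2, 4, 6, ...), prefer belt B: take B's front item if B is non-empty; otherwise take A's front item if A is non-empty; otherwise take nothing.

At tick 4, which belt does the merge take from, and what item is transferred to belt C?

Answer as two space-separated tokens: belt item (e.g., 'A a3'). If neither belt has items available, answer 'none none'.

Answer: B joint

Derivation:
Tick 1: prefer A, take keg from A; A=[nail,lens,tile,apple,drum] B=[wedge,joint,beam] C=[keg]
Tick 2: prefer B, take wedge from B; A=[nail,lens,tile,apple,drum] B=[joint,beam] C=[keg,wedge]
Tick 3: prefer A, take nail from A; A=[lens,tile,apple,drum] B=[joint,beam] C=[keg,wedge,nail]
Tick 4: prefer B, take joint from B; A=[lens,tile,apple,drum] B=[beam] C=[keg,wedge,nail,joint]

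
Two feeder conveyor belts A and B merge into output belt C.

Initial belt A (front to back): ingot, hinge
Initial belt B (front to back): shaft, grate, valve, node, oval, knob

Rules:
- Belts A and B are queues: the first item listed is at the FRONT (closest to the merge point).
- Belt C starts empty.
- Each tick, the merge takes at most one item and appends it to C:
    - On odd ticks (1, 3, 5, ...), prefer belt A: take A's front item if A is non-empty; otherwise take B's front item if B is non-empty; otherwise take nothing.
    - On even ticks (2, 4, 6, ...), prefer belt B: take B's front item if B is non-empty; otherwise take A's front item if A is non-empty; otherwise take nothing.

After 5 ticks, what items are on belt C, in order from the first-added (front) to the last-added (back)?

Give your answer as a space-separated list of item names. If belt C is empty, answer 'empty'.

Answer: ingot shaft hinge grate valve

Derivation:
Tick 1: prefer A, take ingot from A; A=[hinge] B=[shaft,grate,valve,node,oval,knob] C=[ingot]
Tick 2: prefer B, take shaft from B; A=[hinge] B=[grate,valve,node,oval,knob] C=[ingot,shaft]
Tick 3: prefer A, take hinge from A; A=[-] B=[grate,valve,node,oval,knob] C=[ingot,shaft,hinge]
Tick 4: prefer B, take grate from B; A=[-] B=[valve,node,oval,knob] C=[ingot,shaft,hinge,grate]
Tick 5: prefer A, take valve from B; A=[-] B=[node,oval,knob] C=[ingot,shaft,hinge,grate,valve]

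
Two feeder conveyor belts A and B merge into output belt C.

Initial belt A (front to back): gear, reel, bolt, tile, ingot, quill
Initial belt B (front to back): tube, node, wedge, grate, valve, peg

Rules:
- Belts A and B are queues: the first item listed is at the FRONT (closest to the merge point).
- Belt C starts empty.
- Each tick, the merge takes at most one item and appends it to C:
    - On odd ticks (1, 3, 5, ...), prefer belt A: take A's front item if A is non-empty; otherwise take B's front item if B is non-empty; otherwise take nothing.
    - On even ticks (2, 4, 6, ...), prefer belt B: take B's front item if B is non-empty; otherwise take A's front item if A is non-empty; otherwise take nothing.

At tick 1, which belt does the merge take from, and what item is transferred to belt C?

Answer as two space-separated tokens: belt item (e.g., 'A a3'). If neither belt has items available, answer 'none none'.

Answer: A gear

Derivation:
Tick 1: prefer A, take gear from A; A=[reel,bolt,tile,ingot,quill] B=[tube,node,wedge,grate,valve,peg] C=[gear]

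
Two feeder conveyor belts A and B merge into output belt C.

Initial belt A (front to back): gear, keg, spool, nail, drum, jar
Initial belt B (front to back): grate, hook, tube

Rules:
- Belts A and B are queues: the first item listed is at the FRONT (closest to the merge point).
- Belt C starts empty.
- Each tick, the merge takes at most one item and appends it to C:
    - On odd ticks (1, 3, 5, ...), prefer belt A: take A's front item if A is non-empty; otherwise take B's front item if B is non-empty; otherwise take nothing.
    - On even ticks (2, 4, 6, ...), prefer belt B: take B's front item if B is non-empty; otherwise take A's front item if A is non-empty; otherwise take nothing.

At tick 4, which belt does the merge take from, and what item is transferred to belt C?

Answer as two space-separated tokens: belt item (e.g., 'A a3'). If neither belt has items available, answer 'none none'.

Answer: B hook

Derivation:
Tick 1: prefer A, take gear from A; A=[keg,spool,nail,drum,jar] B=[grate,hook,tube] C=[gear]
Tick 2: prefer B, take grate from B; A=[keg,spool,nail,drum,jar] B=[hook,tube] C=[gear,grate]
Tick 3: prefer A, take keg from A; A=[spool,nail,drum,jar] B=[hook,tube] C=[gear,grate,keg]
Tick 4: prefer B, take hook from B; A=[spool,nail,drum,jar] B=[tube] C=[gear,grate,keg,hook]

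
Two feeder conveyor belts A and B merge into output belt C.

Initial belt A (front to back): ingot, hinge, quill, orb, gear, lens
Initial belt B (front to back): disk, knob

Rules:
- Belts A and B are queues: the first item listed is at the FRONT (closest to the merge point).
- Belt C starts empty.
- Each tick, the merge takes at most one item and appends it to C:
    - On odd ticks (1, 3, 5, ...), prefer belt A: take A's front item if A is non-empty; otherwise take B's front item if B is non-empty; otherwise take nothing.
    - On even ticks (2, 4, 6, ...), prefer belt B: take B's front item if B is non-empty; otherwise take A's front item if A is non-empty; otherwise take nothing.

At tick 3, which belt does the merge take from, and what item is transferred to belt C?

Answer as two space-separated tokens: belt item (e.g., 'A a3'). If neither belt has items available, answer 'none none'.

Tick 1: prefer A, take ingot from A; A=[hinge,quill,orb,gear,lens] B=[disk,knob] C=[ingot]
Tick 2: prefer B, take disk from B; A=[hinge,quill,orb,gear,lens] B=[knob] C=[ingot,disk]
Tick 3: prefer A, take hinge from A; A=[quill,orb,gear,lens] B=[knob] C=[ingot,disk,hinge]

Answer: A hinge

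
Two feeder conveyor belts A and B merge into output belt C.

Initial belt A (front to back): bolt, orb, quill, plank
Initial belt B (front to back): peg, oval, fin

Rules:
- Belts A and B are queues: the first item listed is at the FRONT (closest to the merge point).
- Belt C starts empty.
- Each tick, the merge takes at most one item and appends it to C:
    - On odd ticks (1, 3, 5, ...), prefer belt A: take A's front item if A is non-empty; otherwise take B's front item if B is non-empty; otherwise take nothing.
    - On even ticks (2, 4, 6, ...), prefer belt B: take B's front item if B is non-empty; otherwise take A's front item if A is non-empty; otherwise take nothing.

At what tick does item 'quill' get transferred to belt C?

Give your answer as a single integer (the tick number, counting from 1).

Tick 1: prefer A, take bolt from A; A=[orb,quill,plank] B=[peg,oval,fin] C=[bolt]
Tick 2: prefer B, take peg from B; A=[orb,quill,plank] B=[oval,fin] C=[bolt,peg]
Tick 3: prefer A, take orb from A; A=[quill,plank] B=[oval,fin] C=[bolt,peg,orb]
Tick 4: prefer B, take oval from B; A=[quill,plank] B=[fin] C=[bolt,peg,orb,oval]
Tick 5: prefer A, take quill from A; A=[plank] B=[fin] C=[bolt,peg,orb,oval,quill]

Answer: 5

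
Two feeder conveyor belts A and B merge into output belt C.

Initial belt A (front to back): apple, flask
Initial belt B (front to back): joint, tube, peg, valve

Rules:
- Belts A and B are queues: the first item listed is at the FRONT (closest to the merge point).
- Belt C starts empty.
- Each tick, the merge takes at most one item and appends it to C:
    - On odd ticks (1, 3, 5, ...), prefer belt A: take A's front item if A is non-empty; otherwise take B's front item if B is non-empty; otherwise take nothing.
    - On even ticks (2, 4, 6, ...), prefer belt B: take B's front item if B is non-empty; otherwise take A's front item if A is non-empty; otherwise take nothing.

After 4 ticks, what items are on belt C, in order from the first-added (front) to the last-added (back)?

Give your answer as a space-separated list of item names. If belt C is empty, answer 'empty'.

Answer: apple joint flask tube

Derivation:
Tick 1: prefer A, take apple from A; A=[flask] B=[joint,tube,peg,valve] C=[apple]
Tick 2: prefer B, take joint from B; A=[flask] B=[tube,peg,valve] C=[apple,joint]
Tick 3: prefer A, take flask from A; A=[-] B=[tube,peg,valve] C=[apple,joint,flask]
Tick 4: prefer B, take tube from B; A=[-] B=[peg,valve] C=[apple,joint,flask,tube]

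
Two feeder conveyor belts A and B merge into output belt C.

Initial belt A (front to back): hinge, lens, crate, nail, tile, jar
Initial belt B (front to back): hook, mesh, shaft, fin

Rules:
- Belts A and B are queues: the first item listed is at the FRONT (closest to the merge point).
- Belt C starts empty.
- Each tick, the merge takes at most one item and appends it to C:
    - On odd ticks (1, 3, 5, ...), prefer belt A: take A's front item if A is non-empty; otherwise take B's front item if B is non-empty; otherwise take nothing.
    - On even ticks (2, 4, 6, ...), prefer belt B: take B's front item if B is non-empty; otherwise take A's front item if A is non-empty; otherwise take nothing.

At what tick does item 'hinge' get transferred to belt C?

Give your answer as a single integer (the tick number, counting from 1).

Answer: 1

Derivation:
Tick 1: prefer A, take hinge from A; A=[lens,crate,nail,tile,jar] B=[hook,mesh,shaft,fin] C=[hinge]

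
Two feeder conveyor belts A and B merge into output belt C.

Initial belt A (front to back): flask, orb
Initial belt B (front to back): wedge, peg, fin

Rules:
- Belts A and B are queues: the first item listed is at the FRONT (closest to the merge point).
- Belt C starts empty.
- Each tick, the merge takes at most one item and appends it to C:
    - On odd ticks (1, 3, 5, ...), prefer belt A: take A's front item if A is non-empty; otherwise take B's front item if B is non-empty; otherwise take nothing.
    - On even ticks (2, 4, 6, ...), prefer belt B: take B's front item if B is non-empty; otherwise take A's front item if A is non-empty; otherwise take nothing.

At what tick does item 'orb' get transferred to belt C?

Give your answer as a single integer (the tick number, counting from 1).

Tick 1: prefer A, take flask from A; A=[orb] B=[wedge,peg,fin] C=[flask]
Tick 2: prefer B, take wedge from B; A=[orb] B=[peg,fin] C=[flask,wedge]
Tick 3: prefer A, take orb from A; A=[-] B=[peg,fin] C=[flask,wedge,orb]

Answer: 3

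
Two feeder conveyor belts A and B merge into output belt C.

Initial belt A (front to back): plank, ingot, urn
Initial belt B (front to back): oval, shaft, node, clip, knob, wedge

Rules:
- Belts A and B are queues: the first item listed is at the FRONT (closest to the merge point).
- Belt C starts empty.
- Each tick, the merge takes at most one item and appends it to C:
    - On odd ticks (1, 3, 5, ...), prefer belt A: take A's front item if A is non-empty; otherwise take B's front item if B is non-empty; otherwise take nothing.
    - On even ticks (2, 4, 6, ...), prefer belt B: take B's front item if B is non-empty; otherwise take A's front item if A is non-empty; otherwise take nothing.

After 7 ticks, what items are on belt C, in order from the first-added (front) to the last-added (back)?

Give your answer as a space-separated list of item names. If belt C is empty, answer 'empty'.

Tick 1: prefer A, take plank from A; A=[ingot,urn] B=[oval,shaft,node,clip,knob,wedge] C=[plank]
Tick 2: prefer B, take oval from B; A=[ingot,urn] B=[shaft,node,clip,knob,wedge] C=[plank,oval]
Tick 3: prefer A, take ingot from A; A=[urn] B=[shaft,node,clip,knob,wedge] C=[plank,oval,ingot]
Tick 4: prefer B, take shaft from B; A=[urn] B=[node,clip,knob,wedge] C=[plank,oval,ingot,shaft]
Tick 5: prefer A, take urn from A; A=[-] B=[node,clip,knob,wedge] C=[plank,oval,ingot,shaft,urn]
Tick 6: prefer B, take node from B; A=[-] B=[clip,knob,wedge] C=[plank,oval,ingot,shaft,urn,node]
Tick 7: prefer A, take clip from B; A=[-] B=[knob,wedge] C=[plank,oval,ingot,shaft,urn,node,clip]

Answer: plank oval ingot shaft urn node clip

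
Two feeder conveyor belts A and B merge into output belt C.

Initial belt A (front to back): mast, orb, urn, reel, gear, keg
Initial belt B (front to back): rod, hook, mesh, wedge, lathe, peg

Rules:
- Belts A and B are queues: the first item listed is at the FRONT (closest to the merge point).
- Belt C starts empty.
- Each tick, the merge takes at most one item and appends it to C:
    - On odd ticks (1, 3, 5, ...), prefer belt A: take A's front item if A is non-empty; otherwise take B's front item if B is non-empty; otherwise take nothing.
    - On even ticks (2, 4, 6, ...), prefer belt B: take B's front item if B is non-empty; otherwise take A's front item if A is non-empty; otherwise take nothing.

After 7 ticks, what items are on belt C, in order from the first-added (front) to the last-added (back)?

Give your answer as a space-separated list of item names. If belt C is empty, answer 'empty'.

Answer: mast rod orb hook urn mesh reel

Derivation:
Tick 1: prefer A, take mast from A; A=[orb,urn,reel,gear,keg] B=[rod,hook,mesh,wedge,lathe,peg] C=[mast]
Tick 2: prefer B, take rod from B; A=[orb,urn,reel,gear,keg] B=[hook,mesh,wedge,lathe,peg] C=[mast,rod]
Tick 3: prefer A, take orb from A; A=[urn,reel,gear,keg] B=[hook,mesh,wedge,lathe,peg] C=[mast,rod,orb]
Tick 4: prefer B, take hook from B; A=[urn,reel,gear,keg] B=[mesh,wedge,lathe,peg] C=[mast,rod,orb,hook]
Tick 5: prefer A, take urn from A; A=[reel,gear,keg] B=[mesh,wedge,lathe,peg] C=[mast,rod,orb,hook,urn]
Tick 6: prefer B, take mesh from B; A=[reel,gear,keg] B=[wedge,lathe,peg] C=[mast,rod,orb,hook,urn,mesh]
Tick 7: prefer A, take reel from A; A=[gear,keg] B=[wedge,lathe,peg] C=[mast,rod,orb,hook,urn,mesh,reel]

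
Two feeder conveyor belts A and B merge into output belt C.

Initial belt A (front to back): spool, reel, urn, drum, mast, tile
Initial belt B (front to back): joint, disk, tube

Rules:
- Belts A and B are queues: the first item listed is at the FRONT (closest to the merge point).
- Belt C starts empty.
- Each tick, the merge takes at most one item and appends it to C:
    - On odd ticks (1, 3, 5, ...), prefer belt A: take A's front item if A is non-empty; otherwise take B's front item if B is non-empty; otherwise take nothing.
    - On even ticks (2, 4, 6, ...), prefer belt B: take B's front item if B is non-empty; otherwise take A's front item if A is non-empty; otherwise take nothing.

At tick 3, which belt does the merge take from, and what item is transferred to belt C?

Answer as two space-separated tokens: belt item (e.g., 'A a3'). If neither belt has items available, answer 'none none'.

Tick 1: prefer A, take spool from A; A=[reel,urn,drum,mast,tile] B=[joint,disk,tube] C=[spool]
Tick 2: prefer B, take joint from B; A=[reel,urn,drum,mast,tile] B=[disk,tube] C=[spool,joint]
Tick 3: prefer A, take reel from A; A=[urn,drum,mast,tile] B=[disk,tube] C=[spool,joint,reel]

Answer: A reel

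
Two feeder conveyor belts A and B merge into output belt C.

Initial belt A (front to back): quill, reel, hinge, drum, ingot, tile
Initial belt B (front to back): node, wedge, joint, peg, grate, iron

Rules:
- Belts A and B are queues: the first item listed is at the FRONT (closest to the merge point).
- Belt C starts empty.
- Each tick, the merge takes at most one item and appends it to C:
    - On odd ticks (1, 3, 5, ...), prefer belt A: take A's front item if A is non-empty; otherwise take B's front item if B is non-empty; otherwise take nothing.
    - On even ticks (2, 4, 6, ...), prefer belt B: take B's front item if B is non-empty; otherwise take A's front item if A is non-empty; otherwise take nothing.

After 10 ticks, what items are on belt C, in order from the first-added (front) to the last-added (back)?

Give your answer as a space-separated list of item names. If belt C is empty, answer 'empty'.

Tick 1: prefer A, take quill from A; A=[reel,hinge,drum,ingot,tile] B=[node,wedge,joint,peg,grate,iron] C=[quill]
Tick 2: prefer B, take node from B; A=[reel,hinge,drum,ingot,tile] B=[wedge,joint,peg,grate,iron] C=[quill,node]
Tick 3: prefer A, take reel from A; A=[hinge,drum,ingot,tile] B=[wedge,joint,peg,grate,iron] C=[quill,node,reel]
Tick 4: prefer B, take wedge from B; A=[hinge,drum,ingot,tile] B=[joint,peg,grate,iron] C=[quill,node,reel,wedge]
Tick 5: prefer A, take hinge from A; A=[drum,ingot,tile] B=[joint,peg,grate,iron] C=[quill,node,reel,wedge,hinge]
Tick 6: prefer B, take joint from B; A=[drum,ingot,tile] B=[peg,grate,iron] C=[quill,node,reel,wedge,hinge,joint]
Tick 7: prefer A, take drum from A; A=[ingot,tile] B=[peg,grate,iron] C=[quill,node,reel,wedge,hinge,joint,drum]
Tick 8: prefer B, take peg from B; A=[ingot,tile] B=[grate,iron] C=[quill,node,reel,wedge,hinge,joint,drum,peg]
Tick 9: prefer A, take ingot from A; A=[tile] B=[grate,iron] C=[quill,node,reel,wedge,hinge,joint,drum,peg,ingot]
Tick 10: prefer B, take grate from B; A=[tile] B=[iron] C=[quill,node,reel,wedge,hinge,joint,drum,peg,ingot,grate]

Answer: quill node reel wedge hinge joint drum peg ingot grate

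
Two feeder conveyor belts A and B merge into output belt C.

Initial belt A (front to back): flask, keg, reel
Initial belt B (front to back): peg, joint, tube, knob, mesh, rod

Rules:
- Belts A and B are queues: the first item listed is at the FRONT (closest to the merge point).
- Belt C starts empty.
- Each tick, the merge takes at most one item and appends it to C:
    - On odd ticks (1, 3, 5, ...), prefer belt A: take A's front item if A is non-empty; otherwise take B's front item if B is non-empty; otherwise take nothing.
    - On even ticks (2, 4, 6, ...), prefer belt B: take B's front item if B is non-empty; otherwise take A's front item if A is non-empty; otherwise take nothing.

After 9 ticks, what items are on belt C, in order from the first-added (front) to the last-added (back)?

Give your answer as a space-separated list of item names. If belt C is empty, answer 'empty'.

Tick 1: prefer A, take flask from A; A=[keg,reel] B=[peg,joint,tube,knob,mesh,rod] C=[flask]
Tick 2: prefer B, take peg from B; A=[keg,reel] B=[joint,tube,knob,mesh,rod] C=[flask,peg]
Tick 3: prefer A, take keg from A; A=[reel] B=[joint,tube,knob,mesh,rod] C=[flask,peg,keg]
Tick 4: prefer B, take joint from B; A=[reel] B=[tube,knob,mesh,rod] C=[flask,peg,keg,joint]
Tick 5: prefer A, take reel from A; A=[-] B=[tube,knob,mesh,rod] C=[flask,peg,keg,joint,reel]
Tick 6: prefer B, take tube from B; A=[-] B=[knob,mesh,rod] C=[flask,peg,keg,joint,reel,tube]
Tick 7: prefer A, take knob from B; A=[-] B=[mesh,rod] C=[flask,peg,keg,joint,reel,tube,knob]
Tick 8: prefer B, take mesh from B; A=[-] B=[rod] C=[flask,peg,keg,joint,reel,tube,knob,mesh]
Tick 9: prefer A, take rod from B; A=[-] B=[-] C=[flask,peg,keg,joint,reel,tube,knob,mesh,rod]

Answer: flask peg keg joint reel tube knob mesh rod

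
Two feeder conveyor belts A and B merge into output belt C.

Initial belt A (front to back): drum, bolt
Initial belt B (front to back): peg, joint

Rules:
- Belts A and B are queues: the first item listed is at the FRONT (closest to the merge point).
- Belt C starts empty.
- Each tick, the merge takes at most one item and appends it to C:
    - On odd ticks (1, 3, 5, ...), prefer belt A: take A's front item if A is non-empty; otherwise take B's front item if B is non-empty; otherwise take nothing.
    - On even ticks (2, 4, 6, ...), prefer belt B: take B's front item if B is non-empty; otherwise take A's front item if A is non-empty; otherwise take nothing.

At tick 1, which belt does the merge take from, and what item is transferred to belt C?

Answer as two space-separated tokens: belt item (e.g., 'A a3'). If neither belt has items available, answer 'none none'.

Tick 1: prefer A, take drum from A; A=[bolt] B=[peg,joint] C=[drum]

Answer: A drum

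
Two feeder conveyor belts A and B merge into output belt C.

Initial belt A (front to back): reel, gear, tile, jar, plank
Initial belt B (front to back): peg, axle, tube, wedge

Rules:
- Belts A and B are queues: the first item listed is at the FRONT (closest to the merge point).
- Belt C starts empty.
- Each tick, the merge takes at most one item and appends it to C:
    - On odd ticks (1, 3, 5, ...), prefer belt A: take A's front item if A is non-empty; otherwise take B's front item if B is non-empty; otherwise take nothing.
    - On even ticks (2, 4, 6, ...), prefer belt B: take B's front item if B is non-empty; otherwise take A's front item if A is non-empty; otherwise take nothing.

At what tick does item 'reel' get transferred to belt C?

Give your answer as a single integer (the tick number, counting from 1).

Tick 1: prefer A, take reel from A; A=[gear,tile,jar,plank] B=[peg,axle,tube,wedge] C=[reel]

Answer: 1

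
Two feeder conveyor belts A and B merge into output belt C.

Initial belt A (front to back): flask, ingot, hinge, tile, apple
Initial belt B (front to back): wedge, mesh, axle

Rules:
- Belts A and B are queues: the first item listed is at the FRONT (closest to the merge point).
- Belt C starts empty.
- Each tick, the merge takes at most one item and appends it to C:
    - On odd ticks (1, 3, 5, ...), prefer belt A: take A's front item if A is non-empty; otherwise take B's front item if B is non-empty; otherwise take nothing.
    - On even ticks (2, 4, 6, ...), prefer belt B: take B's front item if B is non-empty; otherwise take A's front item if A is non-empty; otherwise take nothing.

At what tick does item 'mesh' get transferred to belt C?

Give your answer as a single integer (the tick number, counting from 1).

Answer: 4

Derivation:
Tick 1: prefer A, take flask from A; A=[ingot,hinge,tile,apple] B=[wedge,mesh,axle] C=[flask]
Tick 2: prefer B, take wedge from B; A=[ingot,hinge,tile,apple] B=[mesh,axle] C=[flask,wedge]
Tick 3: prefer A, take ingot from A; A=[hinge,tile,apple] B=[mesh,axle] C=[flask,wedge,ingot]
Tick 4: prefer B, take mesh from B; A=[hinge,tile,apple] B=[axle] C=[flask,wedge,ingot,mesh]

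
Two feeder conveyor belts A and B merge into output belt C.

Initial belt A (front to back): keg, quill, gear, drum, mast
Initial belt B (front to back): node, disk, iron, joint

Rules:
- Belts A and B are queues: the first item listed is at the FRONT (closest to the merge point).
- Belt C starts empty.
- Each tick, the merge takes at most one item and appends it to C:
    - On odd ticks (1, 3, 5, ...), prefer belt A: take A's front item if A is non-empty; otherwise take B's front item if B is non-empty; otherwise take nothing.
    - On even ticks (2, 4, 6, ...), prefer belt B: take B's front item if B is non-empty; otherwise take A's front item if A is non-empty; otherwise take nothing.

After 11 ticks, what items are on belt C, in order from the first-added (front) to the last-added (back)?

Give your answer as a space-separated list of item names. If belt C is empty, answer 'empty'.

Tick 1: prefer A, take keg from A; A=[quill,gear,drum,mast] B=[node,disk,iron,joint] C=[keg]
Tick 2: prefer B, take node from B; A=[quill,gear,drum,mast] B=[disk,iron,joint] C=[keg,node]
Tick 3: prefer A, take quill from A; A=[gear,drum,mast] B=[disk,iron,joint] C=[keg,node,quill]
Tick 4: prefer B, take disk from B; A=[gear,drum,mast] B=[iron,joint] C=[keg,node,quill,disk]
Tick 5: prefer A, take gear from A; A=[drum,mast] B=[iron,joint] C=[keg,node,quill,disk,gear]
Tick 6: prefer B, take iron from B; A=[drum,mast] B=[joint] C=[keg,node,quill,disk,gear,iron]
Tick 7: prefer A, take drum from A; A=[mast] B=[joint] C=[keg,node,quill,disk,gear,iron,drum]
Tick 8: prefer B, take joint from B; A=[mast] B=[-] C=[keg,node,quill,disk,gear,iron,drum,joint]
Tick 9: prefer A, take mast from A; A=[-] B=[-] C=[keg,node,quill,disk,gear,iron,drum,joint,mast]
Tick 10: prefer B, both empty, nothing taken; A=[-] B=[-] C=[keg,node,quill,disk,gear,iron,drum,joint,mast]
Tick 11: prefer A, both empty, nothing taken; A=[-] B=[-] C=[keg,node,quill,disk,gear,iron,drum,joint,mast]

Answer: keg node quill disk gear iron drum joint mast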